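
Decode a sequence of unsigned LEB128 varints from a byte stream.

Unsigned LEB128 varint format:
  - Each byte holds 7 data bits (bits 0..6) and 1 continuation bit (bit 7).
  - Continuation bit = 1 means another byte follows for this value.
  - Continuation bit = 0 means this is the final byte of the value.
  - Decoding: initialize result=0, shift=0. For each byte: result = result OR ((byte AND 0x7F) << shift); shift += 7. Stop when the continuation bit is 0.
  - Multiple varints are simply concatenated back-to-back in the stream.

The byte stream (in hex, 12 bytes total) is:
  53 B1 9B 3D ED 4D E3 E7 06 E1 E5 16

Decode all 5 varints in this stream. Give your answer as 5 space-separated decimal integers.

  byte[0]=0x53 cont=0 payload=0x53=83: acc |= 83<<0 -> acc=83 shift=7 [end]
Varint 1: bytes[0:1] = 53 -> value 83 (1 byte(s))
  byte[1]=0xB1 cont=1 payload=0x31=49: acc |= 49<<0 -> acc=49 shift=7
  byte[2]=0x9B cont=1 payload=0x1B=27: acc |= 27<<7 -> acc=3505 shift=14
  byte[3]=0x3D cont=0 payload=0x3D=61: acc |= 61<<14 -> acc=1002929 shift=21 [end]
Varint 2: bytes[1:4] = B1 9B 3D -> value 1002929 (3 byte(s))
  byte[4]=0xED cont=1 payload=0x6D=109: acc |= 109<<0 -> acc=109 shift=7
  byte[5]=0x4D cont=0 payload=0x4D=77: acc |= 77<<7 -> acc=9965 shift=14 [end]
Varint 3: bytes[4:6] = ED 4D -> value 9965 (2 byte(s))
  byte[6]=0xE3 cont=1 payload=0x63=99: acc |= 99<<0 -> acc=99 shift=7
  byte[7]=0xE7 cont=1 payload=0x67=103: acc |= 103<<7 -> acc=13283 shift=14
  byte[8]=0x06 cont=0 payload=0x06=6: acc |= 6<<14 -> acc=111587 shift=21 [end]
Varint 4: bytes[6:9] = E3 E7 06 -> value 111587 (3 byte(s))
  byte[9]=0xE1 cont=1 payload=0x61=97: acc |= 97<<0 -> acc=97 shift=7
  byte[10]=0xE5 cont=1 payload=0x65=101: acc |= 101<<7 -> acc=13025 shift=14
  byte[11]=0x16 cont=0 payload=0x16=22: acc |= 22<<14 -> acc=373473 shift=21 [end]
Varint 5: bytes[9:12] = E1 E5 16 -> value 373473 (3 byte(s))

Answer: 83 1002929 9965 111587 373473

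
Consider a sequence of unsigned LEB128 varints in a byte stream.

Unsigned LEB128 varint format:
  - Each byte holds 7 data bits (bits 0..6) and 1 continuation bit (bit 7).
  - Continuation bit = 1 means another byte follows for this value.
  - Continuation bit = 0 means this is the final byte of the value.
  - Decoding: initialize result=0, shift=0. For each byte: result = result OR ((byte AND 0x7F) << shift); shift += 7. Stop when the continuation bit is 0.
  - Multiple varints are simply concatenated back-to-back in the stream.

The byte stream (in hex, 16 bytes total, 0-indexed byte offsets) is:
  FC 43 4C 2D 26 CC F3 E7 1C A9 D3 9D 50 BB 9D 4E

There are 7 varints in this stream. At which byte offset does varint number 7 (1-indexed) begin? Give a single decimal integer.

Answer: 13

Derivation:
  byte[0]=0xFC cont=1 payload=0x7C=124: acc |= 124<<0 -> acc=124 shift=7
  byte[1]=0x43 cont=0 payload=0x43=67: acc |= 67<<7 -> acc=8700 shift=14 [end]
Varint 1: bytes[0:2] = FC 43 -> value 8700 (2 byte(s))
  byte[2]=0x4C cont=0 payload=0x4C=76: acc |= 76<<0 -> acc=76 shift=7 [end]
Varint 2: bytes[2:3] = 4C -> value 76 (1 byte(s))
  byte[3]=0x2D cont=0 payload=0x2D=45: acc |= 45<<0 -> acc=45 shift=7 [end]
Varint 3: bytes[3:4] = 2D -> value 45 (1 byte(s))
  byte[4]=0x26 cont=0 payload=0x26=38: acc |= 38<<0 -> acc=38 shift=7 [end]
Varint 4: bytes[4:5] = 26 -> value 38 (1 byte(s))
  byte[5]=0xCC cont=1 payload=0x4C=76: acc |= 76<<0 -> acc=76 shift=7
  byte[6]=0xF3 cont=1 payload=0x73=115: acc |= 115<<7 -> acc=14796 shift=14
  byte[7]=0xE7 cont=1 payload=0x67=103: acc |= 103<<14 -> acc=1702348 shift=21
  byte[8]=0x1C cont=0 payload=0x1C=28: acc |= 28<<21 -> acc=60422604 shift=28 [end]
Varint 5: bytes[5:9] = CC F3 E7 1C -> value 60422604 (4 byte(s))
  byte[9]=0xA9 cont=1 payload=0x29=41: acc |= 41<<0 -> acc=41 shift=7
  byte[10]=0xD3 cont=1 payload=0x53=83: acc |= 83<<7 -> acc=10665 shift=14
  byte[11]=0x9D cont=1 payload=0x1D=29: acc |= 29<<14 -> acc=485801 shift=21
  byte[12]=0x50 cont=0 payload=0x50=80: acc |= 80<<21 -> acc=168257961 shift=28 [end]
Varint 6: bytes[9:13] = A9 D3 9D 50 -> value 168257961 (4 byte(s))
  byte[13]=0xBB cont=1 payload=0x3B=59: acc |= 59<<0 -> acc=59 shift=7
  byte[14]=0x9D cont=1 payload=0x1D=29: acc |= 29<<7 -> acc=3771 shift=14
  byte[15]=0x4E cont=0 payload=0x4E=78: acc |= 78<<14 -> acc=1281723 shift=21 [end]
Varint 7: bytes[13:16] = BB 9D 4E -> value 1281723 (3 byte(s))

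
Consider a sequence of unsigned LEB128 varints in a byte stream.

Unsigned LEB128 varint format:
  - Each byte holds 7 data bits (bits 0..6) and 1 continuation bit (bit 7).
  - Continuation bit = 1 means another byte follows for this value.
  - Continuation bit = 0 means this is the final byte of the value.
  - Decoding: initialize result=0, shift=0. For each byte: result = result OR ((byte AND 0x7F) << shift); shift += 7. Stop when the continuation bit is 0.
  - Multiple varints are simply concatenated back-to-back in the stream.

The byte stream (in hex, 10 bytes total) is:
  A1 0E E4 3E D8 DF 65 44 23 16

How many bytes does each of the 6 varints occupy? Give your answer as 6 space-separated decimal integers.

Answer: 2 2 3 1 1 1

Derivation:
  byte[0]=0xA1 cont=1 payload=0x21=33: acc |= 33<<0 -> acc=33 shift=7
  byte[1]=0x0E cont=0 payload=0x0E=14: acc |= 14<<7 -> acc=1825 shift=14 [end]
Varint 1: bytes[0:2] = A1 0E -> value 1825 (2 byte(s))
  byte[2]=0xE4 cont=1 payload=0x64=100: acc |= 100<<0 -> acc=100 shift=7
  byte[3]=0x3E cont=0 payload=0x3E=62: acc |= 62<<7 -> acc=8036 shift=14 [end]
Varint 2: bytes[2:4] = E4 3E -> value 8036 (2 byte(s))
  byte[4]=0xD8 cont=1 payload=0x58=88: acc |= 88<<0 -> acc=88 shift=7
  byte[5]=0xDF cont=1 payload=0x5F=95: acc |= 95<<7 -> acc=12248 shift=14
  byte[6]=0x65 cont=0 payload=0x65=101: acc |= 101<<14 -> acc=1667032 shift=21 [end]
Varint 3: bytes[4:7] = D8 DF 65 -> value 1667032 (3 byte(s))
  byte[7]=0x44 cont=0 payload=0x44=68: acc |= 68<<0 -> acc=68 shift=7 [end]
Varint 4: bytes[7:8] = 44 -> value 68 (1 byte(s))
  byte[8]=0x23 cont=0 payload=0x23=35: acc |= 35<<0 -> acc=35 shift=7 [end]
Varint 5: bytes[8:9] = 23 -> value 35 (1 byte(s))
  byte[9]=0x16 cont=0 payload=0x16=22: acc |= 22<<0 -> acc=22 shift=7 [end]
Varint 6: bytes[9:10] = 16 -> value 22 (1 byte(s))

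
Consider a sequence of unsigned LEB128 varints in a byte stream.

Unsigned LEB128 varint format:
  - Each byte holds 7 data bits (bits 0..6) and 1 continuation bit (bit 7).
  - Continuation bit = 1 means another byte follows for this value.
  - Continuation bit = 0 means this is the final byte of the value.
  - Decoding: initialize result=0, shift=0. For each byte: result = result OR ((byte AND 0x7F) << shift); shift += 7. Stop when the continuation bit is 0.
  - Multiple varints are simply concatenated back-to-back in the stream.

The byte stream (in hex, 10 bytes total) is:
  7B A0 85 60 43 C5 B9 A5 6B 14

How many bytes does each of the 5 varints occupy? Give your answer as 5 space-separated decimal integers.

Answer: 1 3 1 4 1

Derivation:
  byte[0]=0x7B cont=0 payload=0x7B=123: acc |= 123<<0 -> acc=123 shift=7 [end]
Varint 1: bytes[0:1] = 7B -> value 123 (1 byte(s))
  byte[1]=0xA0 cont=1 payload=0x20=32: acc |= 32<<0 -> acc=32 shift=7
  byte[2]=0x85 cont=1 payload=0x05=5: acc |= 5<<7 -> acc=672 shift=14
  byte[3]=0x60 cont=0 payload=0x60=96: acc |= 96<<14 -> acc=1573536 shift=21 [end]
Varint 2: bytes[1:4] = A0 85 60 -> value 1573536 (3 byte(s))
  byte[4]=0x43 cont=0 payload=0x43=67: acc |= 67<<0 -> acc=67 shift=7 [end]
Varint 3: bytes[4:5] = 43 -> value 67 (1 byte(s))
  byte[5]=0xC5 cont=1 payload=0x45=69: acc |= 69<<0 -> acc=69 shift=7
  byte[6]=0xB9 cont=1 payload=0x39=57: acc |= 57<<7 -> acc=7365 shift=14
  byte[7]=0xA5 cont=1 payload=0x25=37: acc |= 37<<14 -> acc=613573 shift=21
  byte[8]=0x6B cont=0 payload=0x6B=107: acc |= 107<<21 -> acc=225008837 shift=28 [end]
Varint 4: bytes[5:9] = C5 B9 A5 6B -> value 225008837 (4 byte(s))
  byte[9]=0x14 cont=0 payload=0x14=20: acc |= 20<<0 -> acc=20 shift=7 [end]
Varint 5: bytes[9:10] = 14 -> value 20 (1 byte(s))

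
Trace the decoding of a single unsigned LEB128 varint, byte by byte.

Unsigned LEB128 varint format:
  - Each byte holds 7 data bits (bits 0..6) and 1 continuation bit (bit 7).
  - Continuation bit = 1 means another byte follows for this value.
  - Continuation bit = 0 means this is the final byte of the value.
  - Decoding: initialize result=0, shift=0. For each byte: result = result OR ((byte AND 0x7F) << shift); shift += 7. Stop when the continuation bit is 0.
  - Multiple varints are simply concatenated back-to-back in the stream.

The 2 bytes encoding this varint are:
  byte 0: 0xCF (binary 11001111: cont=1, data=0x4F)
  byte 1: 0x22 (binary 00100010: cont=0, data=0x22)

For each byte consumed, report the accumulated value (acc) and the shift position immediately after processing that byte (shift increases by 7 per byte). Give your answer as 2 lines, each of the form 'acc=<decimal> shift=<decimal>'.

Answer: acc=79 shift=7
acc=4431 shift=14

Derivation:
byte 0=0xCF: payload=0x4F=79, contrib = 79<<0 = 79; acc -> 79, shift -> 7
byte 1=0x22: payload=0x22=34, contrib = 34<<7 = 4352; acc -> 4431, shift -> 14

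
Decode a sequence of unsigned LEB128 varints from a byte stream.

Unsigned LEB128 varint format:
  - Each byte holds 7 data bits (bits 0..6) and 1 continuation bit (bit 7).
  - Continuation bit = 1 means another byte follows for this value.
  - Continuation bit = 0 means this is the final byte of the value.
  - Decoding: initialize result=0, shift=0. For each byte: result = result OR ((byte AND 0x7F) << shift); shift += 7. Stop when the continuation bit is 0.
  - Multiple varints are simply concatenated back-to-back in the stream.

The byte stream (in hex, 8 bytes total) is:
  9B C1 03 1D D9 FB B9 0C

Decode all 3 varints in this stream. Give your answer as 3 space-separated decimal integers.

  byte[0]=0x9B cont=1 payload=0x1B=27: acc |= 27<<0 -> acc=27 shift=7
  byte[1]=0xC1 cont=1 payload=0x41=65: acc |= 65<<7 -> acc=8347 shift=14
  byte[2]=0x03 cont=0 payload=0x03=3: acc |= 3<<14 -> acc=57499 shift=21 [end]
Varint 1: bytes[0:3] = 9B C1 03 -> value 57499 (3 byte(s))
  byte[3]=0x1D cont=0 payload=0x1D=29: acc |= 29<<0 -> acc=29 shift=7 [end]
Varint 2: bytes[3:4] = 1D -> value 29 (1 byte(s))
  byte[4]=0xD9 cont=1 payload=0x59=89: acc |= 89<<0 -> acc=89 shift=7
  byte[5]=0xFB cont=1 payload=0x7B=123: acc |= 123<<7 -> acc=15833 shift=14
  byte[6]=0xB9 cont=1 payload=0x39=57: acc |= 57<<14 -> acc=949721 shift=21
  byte[7]=0x0C cont=0 payload=0x0C=12: acc |= 12<<21 -> acc=26115545 shift=28 [end]
Varint 3: bytes[4:8] = D9 FB B9 0C -> value 26115545 (4 byte(s))

Answer: 57499 29 26115545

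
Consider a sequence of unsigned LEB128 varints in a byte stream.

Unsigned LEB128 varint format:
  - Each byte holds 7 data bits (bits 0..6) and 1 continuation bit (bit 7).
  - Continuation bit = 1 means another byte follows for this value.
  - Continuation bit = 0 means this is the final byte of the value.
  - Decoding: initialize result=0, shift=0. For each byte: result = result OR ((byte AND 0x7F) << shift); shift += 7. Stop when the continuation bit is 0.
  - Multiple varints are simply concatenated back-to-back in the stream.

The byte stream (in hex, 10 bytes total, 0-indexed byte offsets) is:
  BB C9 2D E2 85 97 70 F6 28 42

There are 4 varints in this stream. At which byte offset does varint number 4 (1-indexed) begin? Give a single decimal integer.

Answer: 9

Derivation:
  byte[0]=0xBB cont=1 payload=0x3B=59: acc |= 59<<0 -> acc=59 shift=7
  byte[1]=0xC9 cont=1 payload=0x49=73: acc |= 73<<7 -> acc=9403 shift=14
  byte[2]=0x2D cont=0 payload=0x2D=45: acc |= 45<<14 -> acc=746683 shift=21 [end]
Varint 1: bytes[0:3] = BB C9 2D -> value 746683 (3 byte(s))
  byte[3]=0xE2 cont=1 payload=0x62=98: acc |= 98<<0 -> acc=98 shift=7
  byte[4]=0x85 cont=1 payload=0x05=5: acc |= 5<<7 -> acc=738 shift=14
  byte[5]=0x97 cont=1 payload=0x17=23: acc |= 23<<14 -> acc=377570 shift=21
  byte[6]=0x70 cont=0 payload=0x70=112: acc |= 112<<21 -> acc=235258594 shift=28 [end]
Varint 2: bytes[3:7] = E2 85 97 70 -> value 235258594 (4 byte(s))
  byte[7]=0xF6 cont=1 payload=0x76=118: acc |= 118<<0 -> acc=118 shift=7
  byte[8]=0x28 cont=0 payload=0x28=40: acc |= 40<<7 -> acc=5238 shift=14 [end]
Varint 3: bytes[7:9] = F6 28 -> value 5238 (2 byte(s))
  byte[9]=0x42 cont=0 payload=0x42=66: acc |= 66<<0 -> acc=66 shift=7 [end]
Varint 4: bytes[9:10] = 42 -> value 66 (1 byte(s))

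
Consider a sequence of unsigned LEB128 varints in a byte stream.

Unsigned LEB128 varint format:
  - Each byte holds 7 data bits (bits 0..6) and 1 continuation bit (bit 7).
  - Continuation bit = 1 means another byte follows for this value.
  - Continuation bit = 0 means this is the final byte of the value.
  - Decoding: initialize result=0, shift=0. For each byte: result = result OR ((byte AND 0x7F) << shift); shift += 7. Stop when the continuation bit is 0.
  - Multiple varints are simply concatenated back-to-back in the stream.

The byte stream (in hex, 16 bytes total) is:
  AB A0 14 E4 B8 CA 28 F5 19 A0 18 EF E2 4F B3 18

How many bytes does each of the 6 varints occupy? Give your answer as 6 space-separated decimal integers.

Answer: 3 4 2 2 3 2

Derivation:
  byte[0]=0xAB cont=1 payload=0x2B=43: acc |= 43<<0 -> acc=43 shift=7
  byte[1]=0xA0 cont=1 payload=0x20=32: acc |= 32<<7 -> acc=4139 shift=14
  byte[2]=0x14 cont=0 payload=0x14=20: acc |= 20<<14 -> acc=331819 shift=21 [end]
Varint 1: bytes[0:3] = AB A0 14 -> value 331819 (3 byte(s))
  byte[3]=0xE4 cont=1 payload=0x64=100: acc |= 100<<0 -> acc=100 shift=7
  byte[4]=0xB8 cont=1 payload=0x38=56: acc |= 56<<7 -> acc=7268 shift=14
  byte[5]=0xCA cont=1 payload=0x4A=74: acc |= 74<<14 -> acc=1219684 shift=21
  byte[6]=0x28 cont=0 payload=0x28=40: acc |= 40<<21 -> acc=85105764 shift=28 [end]
Varint 2: bytes[3:7] = E4 B8 CA 28 -> value 85105764 (4 byte(s))
  byte[7]=0xF5 cont=1 payload=0x75=117: acc |= 117<<0 -> acc=117 shift=7
  byte[8]=0x19 cont=0 payload=0x19=25: acc |= 25<<7 -> acc=3317 shift=14 [end]
Varint 3: bytes[7:9] = F5 19 -> value 3317 (2 byte(s))
  byte[9]=0xA0 cont=1 payload=0x20=32: acc |= 32<<0 -> acc=32 shift=7
  byte[10]=0x18 cont=0 payload=0x18=24: acc |= 24<<7 -> acc=3104 shift=14 [end]
Varint 4: bytes[9:11] = A0 18 -> value 3104 (2 byte(s))
  byte[11]=0xEF cont=1 payload=0x6F=111: acc |= 111<<0 -> acc=111 shift=7
  byte[12]=0xE2 cont=1 payload=0x62=98: acc |= 98<<7 -> acc=12655 shift=14
  byte[13]=0x4F cont=0 payload=0x4F=79: acc |= 79<<14 -> acc=1306991 shift=21 [end]
Varint 5: bytes[11:14] = EF E2 4F -> value 1306991 (3 byte(s))
  byte[14]=0xB3 cont=1 payload=0x33=51: acc |= 51<<0 -> acc=51 shift=7
  byte[15]=0x18 cont=0 payload=0x18=24: acc |= 24<<7 -> acc=3123 shift=14 [end]
Varint 6: bytes[14:16] = B3 18 -> value 3123 (2 byte(s))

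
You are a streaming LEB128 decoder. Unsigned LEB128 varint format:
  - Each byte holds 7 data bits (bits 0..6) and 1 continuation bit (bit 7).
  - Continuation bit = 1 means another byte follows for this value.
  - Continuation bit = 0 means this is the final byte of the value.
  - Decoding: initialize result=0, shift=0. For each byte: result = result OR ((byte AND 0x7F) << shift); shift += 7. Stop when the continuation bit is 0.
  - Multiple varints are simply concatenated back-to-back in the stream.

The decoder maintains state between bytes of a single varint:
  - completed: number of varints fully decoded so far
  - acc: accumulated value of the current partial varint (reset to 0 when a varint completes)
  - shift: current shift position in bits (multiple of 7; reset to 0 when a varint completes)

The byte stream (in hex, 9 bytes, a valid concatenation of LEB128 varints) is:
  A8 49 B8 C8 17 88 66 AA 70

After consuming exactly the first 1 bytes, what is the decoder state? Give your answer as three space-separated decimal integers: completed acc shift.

byte[0]=0xA8 cont=1 payload=0x28: acc |= 40<<0 -> completed=0 acc=40 shift=7

Answer: 0 40 7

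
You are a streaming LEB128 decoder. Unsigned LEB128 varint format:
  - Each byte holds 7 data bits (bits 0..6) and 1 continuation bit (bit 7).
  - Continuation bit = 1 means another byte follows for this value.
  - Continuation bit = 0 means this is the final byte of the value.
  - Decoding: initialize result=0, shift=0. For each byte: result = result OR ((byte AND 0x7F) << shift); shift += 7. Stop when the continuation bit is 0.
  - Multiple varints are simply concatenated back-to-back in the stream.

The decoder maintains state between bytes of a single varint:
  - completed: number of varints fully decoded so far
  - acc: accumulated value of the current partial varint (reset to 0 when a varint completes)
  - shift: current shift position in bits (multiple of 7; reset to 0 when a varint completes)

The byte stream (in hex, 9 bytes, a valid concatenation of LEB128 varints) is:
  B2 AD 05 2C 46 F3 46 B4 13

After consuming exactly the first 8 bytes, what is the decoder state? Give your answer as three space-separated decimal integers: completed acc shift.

byte[0]=0xB2 cont=1 payload=0x32: acc |= 50<<0 -> completed=0 acc=50 shift=7
byte[1]=0xAD cont=1 payload=0x2D: acc |= 45<<7 -> completed=0 acc=5810 shift=14
byte[2]=0x05 cont=0 payload=0x05: varint #1 complete (value=87730); reset -> completed=1 acc=0 shift=0
byte[3]=0x2C cont=0 payload=0x2C: varint #2 complete (value=44); reset -> completed=2 acc=0 shift=0
byte[4]=0x46 cont=0 payload=0x46: varint #3 complete (value=70); reset -> completed=3 acc=0 shift=0
byte[5]=0xF3 cont=1 payload=0x73: acc |= 115<<0 -> completed=3 acc=115 shift=7
byte[6]=0x46 cont=0 payload=0x46: varint #4 complete (value=9075); reset -> completed=4 acc=0 shift=0
byte[7]=0xB4 cont=1 payload=0x34: acc |= 52<<0 -> completed=4 acc=52 shift=7

Answer: 4 52 7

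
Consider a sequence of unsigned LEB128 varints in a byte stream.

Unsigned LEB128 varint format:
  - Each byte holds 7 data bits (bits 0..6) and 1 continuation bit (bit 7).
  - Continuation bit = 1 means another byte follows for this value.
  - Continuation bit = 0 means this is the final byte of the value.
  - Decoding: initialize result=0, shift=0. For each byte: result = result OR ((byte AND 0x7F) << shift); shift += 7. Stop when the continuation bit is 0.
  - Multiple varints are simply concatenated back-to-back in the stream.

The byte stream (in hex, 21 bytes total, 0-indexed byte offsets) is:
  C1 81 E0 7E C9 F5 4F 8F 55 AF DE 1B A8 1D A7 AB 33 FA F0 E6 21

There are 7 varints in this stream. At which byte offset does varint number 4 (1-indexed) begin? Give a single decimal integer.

  byte[0]=0xC1 cont=1 payload=0x41=65: acc |= 65<<0 -> acc=65 shift=7
  byte[1]=0x81 cont=1 payload=0x01=1: acc |= 1<<7 -> acc=193 shift=14
  byte[2]=0xE0 cont=1 payload=0x60=96: acc |= 96<<14 -> acc=1573057 shift=21
  byte[3]=0x7E cont=0 payload=0x7E=126: acc |= 126<<21 -> acc=265814209 shift=28 [end]
Varint 1: bytes[0:4] = C1 81 E0 7E -> value 265814209 (4 byte(s))
  byte[4]=0xC9 cont=1 payload=0x49=73: acc |= 73<<0 -> acc=73 shift=7
  byte[5]=0xF5 cont=1 payload=0x75=117: acc |= 117<<7 -> acc=15049 shift=14
  byte[6]=0x4F cont=0 payload=0x4F=79: acc |= 79<<14 -> acc=1309385 shift=21 [end]
Varint 2: bytes[4:7] = C9 F5 4F -> value 1309385 (3 byte(s))
  byte[7]=0x8F cont=1 payload=0x0F=15: acc |= 15<<0 -> acc=15 shift=7
  byte[8]=0x55 cont=0 payload=0x55=85: acc |= 85<<7 -> acc=10895 shift=14 [end]
Varint 3: bytes[7:9] = 8F 55 -> value 10895 (2 byte(s))
  byte[9]=0xAF cont=1 payload=0x2F=47: acc |= 47<<0 -> acc=47 shift=7
  byte[10]=0xDE cont=1 payload=0x5E=94: acc |= 94<<7 -> acc=12079 shift=14
  byte[11]=0x1B cont=0 payload=0x1B=27: acc |= 27<<14 -> acc=454447 shift=21 [end]
Varint 4: bytes[9:12] = AF DE 1B -> value 454447 (3 byte(s))
  byte[12]=0xA8 cont=1 payload=0x28=40: acc |= 40<<0 -> acc=40 shift=7
  byte[13]=0x1D cont=0 payload=0x1D=29: acc |= 29<<7 -> acc=3752 shift=14 [end]
Varint 5: bytes[12:14] = A8 1D -> value 3752 (2 byte(s))
  byte[14]=0xA7 cont=1 payload=0x27=39: acc |= 39<<0 -> acc=39 shift=7
  byte[15]=0xAB cont=1 payload=0x2B=43: acc |= 43<<7 -> acc=5543 shift=14
  byte[16]=0x33 cont=0 payload=0x33=51: acc |= 51<<14 -> acc=841127 shift=21 [end]
Varint 6: bytes[14:17] = A7 AB 33 -> value 841127 (3 byte(s))
  byte[17]=0xFA cont=1 payload=0x7A=122: acc |= 122<<0 -> acc=122 shift=7
  byte[18]=0xF0 cont=1 payload=0x70=112: acc |= 112<<7 -> acc=14458 shift=14
  byte[19]=0xE6 cont=1 payload=0x66=102: acc |= 102<<14 -> acc=1685626 shift=21
  byte[20]=0x21 cont=0 payload=0x21=33: acc |= 33<<21 -> acc=70891642 shift=28 [end]
Varint 7: bytes[17:21] = FA F0 E6 21 -> value 70891642 (4 byte(s))

Answer: 9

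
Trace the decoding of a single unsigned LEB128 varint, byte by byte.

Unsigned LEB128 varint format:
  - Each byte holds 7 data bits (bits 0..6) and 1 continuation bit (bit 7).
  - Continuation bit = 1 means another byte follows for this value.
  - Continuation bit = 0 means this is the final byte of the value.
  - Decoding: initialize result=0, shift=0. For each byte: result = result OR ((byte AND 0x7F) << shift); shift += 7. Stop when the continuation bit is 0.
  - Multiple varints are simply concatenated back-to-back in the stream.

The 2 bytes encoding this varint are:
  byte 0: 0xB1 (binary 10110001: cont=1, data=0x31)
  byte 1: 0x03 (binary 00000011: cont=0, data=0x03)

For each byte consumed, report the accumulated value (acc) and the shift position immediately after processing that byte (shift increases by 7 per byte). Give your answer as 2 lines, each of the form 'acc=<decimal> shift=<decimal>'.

byte 0=0xB1: payload=0x31=49, contrib = 49<<0 = 49; acc -> 49, shift -> 7
byte 1=0x03: payload=0x03=3, contrib = 3<<7 = 384; acc -> 433, shift -> 14

Answer: acc=49 shift=7
acc=433 shift=14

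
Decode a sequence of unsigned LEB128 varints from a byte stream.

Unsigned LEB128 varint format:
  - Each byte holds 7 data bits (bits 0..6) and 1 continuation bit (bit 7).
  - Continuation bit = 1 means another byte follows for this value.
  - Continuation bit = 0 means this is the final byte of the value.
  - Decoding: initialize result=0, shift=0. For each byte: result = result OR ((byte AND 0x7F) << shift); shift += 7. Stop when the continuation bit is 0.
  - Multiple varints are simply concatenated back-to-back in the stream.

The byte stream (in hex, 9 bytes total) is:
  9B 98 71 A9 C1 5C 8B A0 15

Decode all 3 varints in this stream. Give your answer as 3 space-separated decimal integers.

Answer: 1854491 1515689 348171

Derivation:
  byte[0]=0x9B cont=1 payload=0x1B=27: acc |= 27<<0 -> acc=27 shift=7
  byte[1]=0x98 cont=1 payload=0x18=24: acc |= 24<<7 -> acc=3099 shift=14
  byte[2]=0x71 cont=0 payload=0x71=113: acc |= 113<<14 -> acc=1854491 shift=21 [end]
Varint 1: bytes[0:3] = 9B 98 71 -> value 1854491 (3 byte(s))
  byte[3]=0xA9 cont=1 payload=0x29=41: acc |= 41<<0 -> acc=41 shift=7
  byte[4]=0xC1 cont=1 payload=0x41=65: acc |= 65<<7 -> acc=8361 shift=14
  byte[5]=0x5C cont=0 payload=0x5C=92: acc |= 92<<14 -> acc=1515689 shift=21 [end]
Varint 2: bytes[3:6] = A9 C1 5C -> value 1515689 (3 byte(s))
  byte[6]=0x8B cont=1 payload=0x0B=11: acc |= 11<<0 -> acc=11 shift=7
  byte[7]=0xA0 cont=1 payload=0x20=32: acc |= 32<<7 -> acc=4107 shift=14
  byte[8]=0x15 cont=0 payload=0x15=21: acc |= 21<<14 -> acc=348171 shift=21 [end]
Varint 3: bytes[6:9] = 8B A0 15 -> value 348171 (3 byte(s))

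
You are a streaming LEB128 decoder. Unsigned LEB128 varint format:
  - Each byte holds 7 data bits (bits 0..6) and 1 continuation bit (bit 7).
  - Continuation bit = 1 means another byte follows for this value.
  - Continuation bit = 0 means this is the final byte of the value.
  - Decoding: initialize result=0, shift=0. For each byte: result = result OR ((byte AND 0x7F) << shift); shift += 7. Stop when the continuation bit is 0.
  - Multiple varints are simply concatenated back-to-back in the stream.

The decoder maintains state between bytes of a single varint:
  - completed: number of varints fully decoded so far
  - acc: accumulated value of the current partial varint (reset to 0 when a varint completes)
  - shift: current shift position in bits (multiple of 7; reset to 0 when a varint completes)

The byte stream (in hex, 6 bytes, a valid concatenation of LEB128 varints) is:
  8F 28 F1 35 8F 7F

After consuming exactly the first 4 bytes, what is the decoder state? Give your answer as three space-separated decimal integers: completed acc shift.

Answer: 2 0 0

Derivation:
byte[0]=0x8F cont=1 payload=0x0F: acc |= 15<<0 -> completed=0 acc=15 shift=7
byte[1]=0x28 cont=0 payload=0x28: varint #1 complete (value=5135); reset -> completed=1 acc=0 shift=0
byte[2]=0xF1 cont=1 payload=0x71: acc |= 113<<0 -> completed=1 acc=113 shift=7
byte[3]=0x35 cont=0 payload=0x35: varint #2 complete (value=6897); reset -> completed=2 acc=0 shift=0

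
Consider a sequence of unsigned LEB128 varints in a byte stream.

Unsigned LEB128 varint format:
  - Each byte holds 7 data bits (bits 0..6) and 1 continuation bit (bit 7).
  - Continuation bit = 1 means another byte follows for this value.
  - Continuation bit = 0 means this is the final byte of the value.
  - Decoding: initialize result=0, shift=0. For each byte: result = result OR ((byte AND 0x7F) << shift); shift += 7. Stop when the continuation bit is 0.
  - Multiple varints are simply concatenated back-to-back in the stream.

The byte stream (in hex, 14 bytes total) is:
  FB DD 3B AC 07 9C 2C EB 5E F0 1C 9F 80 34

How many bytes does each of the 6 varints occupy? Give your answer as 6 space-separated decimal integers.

  byte[0]=0xFB cont=1 payload=0x7B=123: acc |= 123<<0 -> acc=123 shift=7
  byte[1]=0xDD cont=1 payload=0x5D=93: acc |= 93<<7 -> acc=12027 shift=14
  byte[2]=0x3B cont=0 payload=0x3B=59: acc |= 59<<14 -> acc=978683 shift=21 [end]
Varint 1: bytes[0:3] = FB DD 3B -> value 978683 (3 byte(s))
  byte[3]=0xAC cont=1 payload=0x2C=44: acc |= 44<<0 -> acc=44 shift=7
  byte[4]=0x07 cont=0 payload=0x07=7: acc |= 7<<7 -> acc=940 shift=14 [end]
Varint 2: bytes[3:5] = AC 07 -> value 940 (2 byte(s))
  byte[5]=0x9C cont=1 payload=0x1C=28: acc |= 28<<0 -> acc=28 shift=7
  byte[6]=0x2C cont=0 payload=0x2C=44: acc |= 44<<7 -> acc=5660 shift=14 [end]
Varint 3: bytes[5:7] = 9C 2C -> value 5660 (2 byte(s))
  byte[7]=0xEB cont=1 payload=0x6B=107: acc |= 107<<0 -> acc=107 shift=7
  byte[8]=0x5E cont=0 payload=0x5E=94: acc |= 94<<7 -> acc=12139 shift=14 [end]
Varint 4: bytes[7:9] = EB 5E -> value 12139 (2 byte(s))
  byte[9]=0xF0 cont=1 payload=0x70=112: acc |= 112<<0 -> acc=112 shift=7
  byte[10]=0x1C cont=0 payload=0x1C=28: acc |= 28<<7 -> acc=3696 shift=14 [end]
Varint 5: bytes[9:11] = F0 1C -> value 3696 (2 byte(s))
  byte[11]=0x9F cont=1 payload=0x1F=31: acc |= 31<<0 -> acc=31 shift=7
  byte[12]=0x80 cont=1 payload=0x00=0: acc |= 0<<7 -> acc=31 shift=14
  byte[13]=0x34 cont=0 payload=0x34=52: acc |= 52<<14 -> acc=851999 shift=21 [end]
Varint 6: bytes[11:14] = 9F 80 34 -> value 851999 (3 byte(s))

Answer: 3 2 2 2 2 3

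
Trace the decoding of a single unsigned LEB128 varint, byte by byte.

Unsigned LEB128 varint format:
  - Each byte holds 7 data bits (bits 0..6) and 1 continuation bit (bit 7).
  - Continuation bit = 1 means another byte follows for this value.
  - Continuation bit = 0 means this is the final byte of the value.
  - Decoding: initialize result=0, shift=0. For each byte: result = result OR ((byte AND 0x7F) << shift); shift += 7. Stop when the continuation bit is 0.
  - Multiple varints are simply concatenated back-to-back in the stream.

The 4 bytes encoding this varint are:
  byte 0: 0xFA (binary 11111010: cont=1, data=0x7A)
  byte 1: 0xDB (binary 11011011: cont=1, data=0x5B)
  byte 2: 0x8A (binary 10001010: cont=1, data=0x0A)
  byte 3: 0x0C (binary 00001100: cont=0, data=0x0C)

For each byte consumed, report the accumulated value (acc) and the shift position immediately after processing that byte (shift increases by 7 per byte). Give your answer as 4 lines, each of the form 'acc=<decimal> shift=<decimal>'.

Answer: acc=122 shift=7
acc=11770 shift=14
acc=175610 shift=21
acc=25341434 shift=28

Derivation:
byte 0=0xFA: payload=0x7A=122, contrib = 122<<0 = 122; acc -> 122, shift -> 7
byte 1=0xDB: payload=0x5B=91, contrib = 91<<7 = 11648; acc -> 11770, shift -> 14
byte 2=0x8A: payload=0x0A=10, contrib = 10<<14 = 163840; acc -> 175610, shift -> 21
byte 3=0x0C: payload=0x0C=12, contrib = 12<<21 = 25165824; acc -> 25341434, shift -> 28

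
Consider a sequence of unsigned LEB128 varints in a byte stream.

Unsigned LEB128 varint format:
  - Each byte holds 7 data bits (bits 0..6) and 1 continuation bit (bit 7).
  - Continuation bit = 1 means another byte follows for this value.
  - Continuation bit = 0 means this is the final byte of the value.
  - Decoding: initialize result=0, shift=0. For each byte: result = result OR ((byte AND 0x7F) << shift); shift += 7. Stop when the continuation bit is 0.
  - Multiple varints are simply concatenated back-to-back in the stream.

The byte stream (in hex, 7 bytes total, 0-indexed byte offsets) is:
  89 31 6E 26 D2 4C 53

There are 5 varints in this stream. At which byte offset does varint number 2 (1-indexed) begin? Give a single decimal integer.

  byte[0]=0x89 cont=1 payload=0x09=9: acc |= 9<<0 -> acc=9 shift=7
  byte[1]=0x31 cont=0 payload=0x31=49: acc |= 49<<7 -> acc=6281 shift=14 [end]
Varint 1: bytes[0:2] = 89 31 -> value 6281 (2 byte(s))
  byte[2]=0x6E cont=0 payload=0x6E=110: acc |= 110<<0 -> acc=110 shift=7 [end]
Varint 2: bytes[2:3] = 6E -> value 110 (1 byte(s))
  byte[3]=0x26 cont=0 payload=0x26=38: acc |= 38<<0 -> acc=38 shift=7 [end]
Varint 3: bytes[3:4] = 26 -> value 38 (1 byte(s))
  byte[4]=0xD2 cont=1 payload=0x52=82: acc |= 82<<0 -> acc=82 shift=7
  byte[5]=0x4C cont=0 payload=0x4C=76: acc |= 76<<7 -> acc=9810 shift=14 [end]
Varint 4: bytes[4:6] = D2 4C -> value 9810 (2 byte(s))
  byte[6]=0x53 cont=0 payload=0x53=83: acc |= 83<<0 -> acc=83 shift=7 [end]
Varint 5: bytes[6:7] = 53 -> value 83 (1 byte(s))

Answer: 2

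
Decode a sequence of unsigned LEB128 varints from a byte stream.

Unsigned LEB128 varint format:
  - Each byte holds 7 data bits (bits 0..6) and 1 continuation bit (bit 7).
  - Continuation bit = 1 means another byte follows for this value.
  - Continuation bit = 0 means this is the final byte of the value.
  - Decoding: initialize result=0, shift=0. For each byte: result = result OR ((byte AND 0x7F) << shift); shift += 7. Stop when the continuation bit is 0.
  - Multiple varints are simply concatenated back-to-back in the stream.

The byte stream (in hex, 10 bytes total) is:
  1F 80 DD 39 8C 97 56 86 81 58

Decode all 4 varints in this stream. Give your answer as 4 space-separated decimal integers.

Answer: 31 945792 1411980 1441926

Derivation:
  byte[0]=0x1F cont=0 payload=0x1F=31: acc |= 31<<0 -> acc=31 shift=7 [end]
Varint 1: bytes[0:1] = 1F -> value 31 (1 byte(s))
  byte[1]=0x80 cont=1 payload=0x00=0: acc |= 0<<0 -> acc=0 shift=7
  byte[2]=0xDD cont=1 payload=0x5D=93: acc |= 93<<7 -> acc=11904 shift=14
  byte[3]=0x39 cont=0 payload=0x39=57: acc |= 57<<14 -> acc=945792 shift=21 [end]
Varint 2: bytes[1:4] = 80 DD 39 -> value 945792 (3 byte(s))
  byte[4]=0x8C cont=1 payload=0x0C=12: acc |= 12<<0 -> acc=12 shift=7
  byte[5]=0x97 cont=1 payload=0x17=23: acc |= 23<<7 -> acc=2956 shift=14
  byte[6]=0x56 cont=0 payload=0x56=86: acc |= 86<<14 -> acc=1411980 shift=21 [end]
Varint 3: bytes[4:7] = 8C 97 56 -> value 1411980 (3 byte(s))
  byte[7]=0x86 cont=1 payload=0x06=6: acc |= 6<<0 -> acc=6 shift=7
  byte[8]=0x81 cont=1 payload=0x01=1: acc |= 1<<7 -> acc=134 shift=14
  byte[9]=0x58 cont=0 payload=0x58=88: acc |= 88<<14 -> acc=1441926 shift=21 [end]
Varint 4: bytes[7:10] = 86 81 58 -> value 1441926 (3 byte(s))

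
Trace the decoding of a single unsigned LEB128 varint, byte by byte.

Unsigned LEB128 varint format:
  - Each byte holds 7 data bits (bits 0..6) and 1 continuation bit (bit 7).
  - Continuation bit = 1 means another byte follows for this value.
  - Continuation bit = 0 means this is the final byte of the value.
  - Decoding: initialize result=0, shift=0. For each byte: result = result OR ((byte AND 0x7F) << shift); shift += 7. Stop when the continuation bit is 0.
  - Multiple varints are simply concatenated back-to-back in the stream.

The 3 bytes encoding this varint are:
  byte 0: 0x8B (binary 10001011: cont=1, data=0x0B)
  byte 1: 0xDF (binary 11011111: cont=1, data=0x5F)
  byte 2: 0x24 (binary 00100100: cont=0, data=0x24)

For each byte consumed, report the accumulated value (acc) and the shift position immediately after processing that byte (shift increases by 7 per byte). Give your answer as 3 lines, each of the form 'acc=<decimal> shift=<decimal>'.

byte 0=0x8B: payload=0x0B=11, contrib = 11<<0 = 11; acc -> 11, shift -> 7
byte 1=0xDF: payload=0x5F=95, contrib = 95<<7 = 12160; acc -> 12171, shift -> 14
byte 2=0x24: payload=0x24=36, contrib = 36<<14 = 589824; acc -> 601995, shift -> 21

Answer: acc=11 shift=7
acc=12171 shift=14
acc=601995 shift=21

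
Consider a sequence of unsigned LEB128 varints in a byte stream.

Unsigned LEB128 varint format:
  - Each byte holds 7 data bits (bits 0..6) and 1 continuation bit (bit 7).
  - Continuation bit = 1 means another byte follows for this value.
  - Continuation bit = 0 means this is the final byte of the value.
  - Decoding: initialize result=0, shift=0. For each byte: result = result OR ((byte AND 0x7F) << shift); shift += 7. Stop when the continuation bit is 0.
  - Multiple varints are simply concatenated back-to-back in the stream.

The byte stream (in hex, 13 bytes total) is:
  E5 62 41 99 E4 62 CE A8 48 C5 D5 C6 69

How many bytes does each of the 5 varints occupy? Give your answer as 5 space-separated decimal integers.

Answer: 2 1 3 3 4

Derivation:
  byte[0]=0xE5 cont=1 payload=0x65=101: acc |= 101<<0 -> acc=101 shift=7
  byte[1]=0x62 cont=0 payload=0x62=98: acc |= 98<<7 -> acc=12645 shift=14 [end]
Varint 1: bytes[0:2] = E5 62 -> value 12645 (2 byte(s))
  byte[2]=0x41 cont=0 payload=0x41=65: acc |= 65<<0 -> acc=65 shift=7 [end]
Varint 2: bytes[2:3] = 41 -> value 65 (1 byte(s))
  byte[3]=0x99 cont=1 payload=0x19=25: acc |= 25<<0 -> acc=25 shift=7
  byte[4]=0xE4 cont=1 payload=0x64=100: acc |= 100<<7 -> acc=12825 shift=14
  byte[5]=0x62 cont=0 payload=0x62=98: acc |= 98<<14 -> acc=1618457 shift=21 [end]
Varint 3: bytes[3:6] = 99 E4 62 -> value 1618457 (3 byte(s))
  byte[6]=0xCE cont=1 payload=0x4E=78: acc |= 78<<0 -> acc=78 shift=7
  byte[7]=0xA8 cont=1 payload=0x28=40: acc |= 40<<7 -> acc=5198 shift=14
  byte[8]=0x48 cont=0 payload=0x48=72: acc |= 72<<14 -> acc=1184846 shift=21 [end]
Varint 4: bytes[6:9] = CE A8 48 -> value 1184846 (3 byte(s))
  byte[9]=0xC5 cont=1 payload=0x45=69: acc |= 69<<0 -> acc=69 shift=7
  byte[10]=0xD5 cont=1 payload=0x55=85: acc |= 85<<7 -> acc=10949 shift=14
  byte[11]=0xC6 cont=1 payload=0x46=70: acc |= 70<<14 -> acc=1157829 shift=21
  byte[12]=0x69 cont=0 payload=0x69=105: acc |= 105<<21 -> acc=221358789 shift=28 [end]
Varint 5: bytes[9:13] = C5 D5 C6 69 -> value 221358789 (4 byte(s))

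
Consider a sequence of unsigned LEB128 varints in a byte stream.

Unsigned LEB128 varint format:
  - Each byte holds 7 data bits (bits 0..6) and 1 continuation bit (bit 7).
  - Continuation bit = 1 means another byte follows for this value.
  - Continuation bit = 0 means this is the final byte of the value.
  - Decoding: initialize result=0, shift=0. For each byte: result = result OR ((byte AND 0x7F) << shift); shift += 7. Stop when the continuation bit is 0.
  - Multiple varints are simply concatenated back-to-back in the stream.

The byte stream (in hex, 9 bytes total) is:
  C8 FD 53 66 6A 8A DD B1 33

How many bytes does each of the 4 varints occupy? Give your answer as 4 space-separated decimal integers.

  byte[0]=0xC8 cont=1 payload=0x48=72: acc |= 72<<0 -> acc=72 shift=7
  byte[1]=0xFD cont=1 payload=0x7D=125: acc |= 125<<7 -> acc=16072 shift=14
  byte[2]=0x53 cont=0 payload=0x53=83: acc |= 83<<14 -> acc=1375944 shift=21 [end]
Varint 1: bytes[0:3] = C8 FD 53 -> value 1375944 (3 byte(s))
  byte[3]=0x66 cont=0 payload=0x66=102: acc |= 102<<0 -> acc=102 shift=7 [end]
Varint 2: bytes[3:4] = 66 -> value 102 (1 byte(s))
  byte[4]=0x6A cont=0 payload=0x6A=106: acc |= 106<<0 -> acc=106 shift=7 [end]
Varint 3: bytes[4:5] = 6A -> value 106 (1 byte(s))
  byte[5]=0x8A cont=1 payload=0x0A=10: acc |= 10<<0 -> acc=10 shift=7
  byte[6]=0xDD cont=1 payload=0x5D=93: acc |= 93<<7 -> acc=11914 shift=14
  byte[7]=0xB1 cont=1 payload=0x31=49: acc |= 49<<14 -> acc=814730 shift=21
  byte[8]=0x33 cont=0 payload=0x33=51: acc |= 51<<21 -> acc=107769482 shift=28 [end]
Varint 4: bytes[5:9] = 8A DD B1 33 -> value 107769482 (4 byte(s))

Answer: 3 1 1 4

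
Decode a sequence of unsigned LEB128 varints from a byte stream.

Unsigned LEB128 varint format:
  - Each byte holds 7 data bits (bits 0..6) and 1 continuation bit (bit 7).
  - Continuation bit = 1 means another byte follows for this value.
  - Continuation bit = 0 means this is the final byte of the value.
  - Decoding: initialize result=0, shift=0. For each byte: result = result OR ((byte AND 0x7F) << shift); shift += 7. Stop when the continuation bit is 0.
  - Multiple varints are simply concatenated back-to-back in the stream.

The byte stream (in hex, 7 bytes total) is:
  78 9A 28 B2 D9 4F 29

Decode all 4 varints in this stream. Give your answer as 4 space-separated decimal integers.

  byte[0]=0x78 cont=0 payload=0x78=120: acc |= 120<<0 -> acc=120 shift=7 [end]
Varint 1: bytes[0:1] = 78 -> value 120 (1 byte(s))
  byte[1]=0x9A cont=1 payload=0x1A=26: acc |= 26<<0 -> acc=26 shift=7
  byte[2]=0x28 cont=0 payload=0x28=40: acc |= 40<<7 -> acc=5146 shift=14 [end]
Varint 2: bytes[1:3] = 9A 28 -> value 5146 (2 byte(s))
  byte[3]=0xB2 cont=1 payload=0x32=50: acc |= 50<<0 -> acc=50 shift=7
  byte[4]=0xD9 cont=1 payload=0x59=89: acc |= 89<<7 -> acc=11442 shift=14
  byte[5]=0x4F cont=0 payload=0x4F=79: acc |= 79<<14 -> acc=1305778 shift=21 [end]
Varint 3: bytes[3:6] = B2 D9 4F -> value 1305778 (3 byte(s))
  byte[6]=0x29 cont=0 payload=0x29=41: acc |= 41<<0 -> acc=41 shift=7 [end]
Varint 4: bytes[6:7] = 29 -> value 41 (1 byte(s))

Answer: 120 5146 1305778 41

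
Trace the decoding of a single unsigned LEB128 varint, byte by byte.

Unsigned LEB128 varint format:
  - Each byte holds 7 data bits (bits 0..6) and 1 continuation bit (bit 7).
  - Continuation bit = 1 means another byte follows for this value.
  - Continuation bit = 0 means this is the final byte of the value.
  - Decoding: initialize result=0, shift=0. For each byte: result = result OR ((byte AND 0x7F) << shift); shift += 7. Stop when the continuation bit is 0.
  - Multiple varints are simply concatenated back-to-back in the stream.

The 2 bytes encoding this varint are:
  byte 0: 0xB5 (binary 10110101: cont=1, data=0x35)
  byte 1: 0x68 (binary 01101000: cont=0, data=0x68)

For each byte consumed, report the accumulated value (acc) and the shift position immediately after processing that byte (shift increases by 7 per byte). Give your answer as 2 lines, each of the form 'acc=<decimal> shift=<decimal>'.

Answer: acc=53 shift=7
acc=13365 shift=14

Derivation:
byte 0=0xB5: payload=0x35=53, contrib = 53<<0 = 53; acc -> 53, shift -> 7
byte 1=0x68: payload=0x68=104, contrib = 104<<7 = 13312; acc -> 13365, shift -> 14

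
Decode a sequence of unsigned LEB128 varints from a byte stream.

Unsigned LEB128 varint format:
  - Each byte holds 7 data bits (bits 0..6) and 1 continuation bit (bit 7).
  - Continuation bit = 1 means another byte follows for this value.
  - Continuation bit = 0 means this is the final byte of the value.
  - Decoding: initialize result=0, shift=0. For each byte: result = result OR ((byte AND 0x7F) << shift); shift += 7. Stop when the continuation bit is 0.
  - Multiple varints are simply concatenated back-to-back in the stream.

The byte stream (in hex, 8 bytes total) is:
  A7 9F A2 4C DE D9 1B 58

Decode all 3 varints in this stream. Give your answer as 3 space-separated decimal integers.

  byte[0]=0xA7 cont=1 payload=0x27=39: acc |= 39<<0 -> acc=39 shift=7
  byte[1]=0x9F cont=1 payload=0x1F=31: acc |= 31<<7 -> acc=4007 shift=14
  byte[2]=0xA2 cont=1 payload=0x22=34: acc |= 34<<14 -> acc=561063 shift=21
  byte[3]=0x4C cont=0 payload=0x4C=76: acc |= 76<<21 -> acc=159944615 shift=28 [end]
Varint 1: bytes[0:4] = A7 9F A2 4C -> value 159944615 (4 byte(s))
  byte[4]=0xDE cont=1 payload=0x5E=94: acc |= 94<<0 -> acc=94 shift=7
  byte[5]=0xD9 cont=1 payload=0x59=89: acc |= 89<<7 -> acc=11486 shift=14
  byte[6]=0x1B cont=0 payload=0x1B=27: acc |= 27<<14 -> acc=453854 shift=21 [end]
Varint 2: bytes[4:7] = DE D9 1B -> value 453854 (3 byte(s))
  byte[7]=0x58 cont=0 payload=0x58=88: acc |= 88<<0 -> acc=88 shift=7 [end]
Varint 3: bytes[7:8] = 58 -> value 88 (1 byte(s))

Answer: 159944615 453854 88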